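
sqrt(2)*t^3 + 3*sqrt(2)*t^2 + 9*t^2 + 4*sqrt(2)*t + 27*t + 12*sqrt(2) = (t + 3)*(t + 4*sqrt(2))*(sqrt(2)*t + 1)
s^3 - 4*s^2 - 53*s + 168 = (s - 8)*(s - 3)*(s + 7)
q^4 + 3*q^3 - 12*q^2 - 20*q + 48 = (q - 2)^2*(q + 3)*(q + 4)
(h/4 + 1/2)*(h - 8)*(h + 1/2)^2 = h^4/4 - 5*h^3/4 - 87*h^2/16 - 35*h/8 - 1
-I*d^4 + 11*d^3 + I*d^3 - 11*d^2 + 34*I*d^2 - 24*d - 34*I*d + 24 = (d + I)*(d + 4*I)*(d + 6*I)*(-I*d + I)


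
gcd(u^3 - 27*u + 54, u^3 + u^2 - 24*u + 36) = u^2 + 3*u - 18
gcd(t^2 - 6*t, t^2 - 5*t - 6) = t - 6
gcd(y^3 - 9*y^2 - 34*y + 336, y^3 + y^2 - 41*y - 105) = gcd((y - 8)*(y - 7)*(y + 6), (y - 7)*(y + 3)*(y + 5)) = y - 7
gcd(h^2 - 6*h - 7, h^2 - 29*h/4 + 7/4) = h - 7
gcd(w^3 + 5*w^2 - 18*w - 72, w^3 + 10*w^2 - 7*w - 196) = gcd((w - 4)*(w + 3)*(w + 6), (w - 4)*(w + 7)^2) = w - 4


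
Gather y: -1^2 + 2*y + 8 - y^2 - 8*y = -y^2 - 6*y + 7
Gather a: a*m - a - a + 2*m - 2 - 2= a*(m - 2) + 2*m - 4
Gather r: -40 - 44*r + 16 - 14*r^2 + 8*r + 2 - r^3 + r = -r^3 - 14*r^2 - 35*r - 22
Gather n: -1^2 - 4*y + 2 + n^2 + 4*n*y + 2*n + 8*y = n^2 + n*(4*y + 2) + 4*y + 1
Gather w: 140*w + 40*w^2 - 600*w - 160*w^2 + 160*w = -120*w^2 - 300*w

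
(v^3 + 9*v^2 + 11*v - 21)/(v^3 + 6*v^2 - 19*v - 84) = (v - 1)/(v - 4)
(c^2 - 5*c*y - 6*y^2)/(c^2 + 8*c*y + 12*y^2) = (c^2 - 5*c*y - 6*y^2)/(c^2 + 8*c*y + 12*y^2)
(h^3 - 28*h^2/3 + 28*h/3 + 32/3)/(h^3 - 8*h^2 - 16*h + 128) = (3*h^2 - 4*h - 4)/(3*(h^2 - 16))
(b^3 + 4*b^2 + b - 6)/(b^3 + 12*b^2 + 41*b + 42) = (b - 1)/(b + 7)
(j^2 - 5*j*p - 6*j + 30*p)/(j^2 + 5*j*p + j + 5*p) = (j^2 - 5*j*p - 6*j + 30*p)/(j^2 + 5*j*p + j + 5*p)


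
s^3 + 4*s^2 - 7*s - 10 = (s - 2)*(s + 1)*(s + 5)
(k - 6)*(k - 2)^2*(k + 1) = k^4 - 9*k^3 + 18*k^2 + 4*k - 24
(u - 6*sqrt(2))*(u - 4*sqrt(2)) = u^2 - 10*sqrt(2)*u + 48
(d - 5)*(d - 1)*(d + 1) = d^3 - 5*d^2 - d + 5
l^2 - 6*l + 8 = (l - 4)*(l - 2)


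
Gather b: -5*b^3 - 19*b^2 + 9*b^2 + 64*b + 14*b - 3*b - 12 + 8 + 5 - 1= -5*b^3 - 10*b^2 + 75*b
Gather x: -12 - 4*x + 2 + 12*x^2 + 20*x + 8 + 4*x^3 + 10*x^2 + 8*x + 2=4*x^3 + 22*x^2 + 24*x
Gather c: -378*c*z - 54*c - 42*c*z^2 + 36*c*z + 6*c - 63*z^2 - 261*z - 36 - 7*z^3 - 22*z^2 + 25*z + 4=c*(-42*z^2 - 342*z - 48) - 7*z^3 - 85*z^2 - 236*z - 32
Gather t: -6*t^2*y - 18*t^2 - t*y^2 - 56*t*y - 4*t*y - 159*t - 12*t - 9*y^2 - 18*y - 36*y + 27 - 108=t^2*(-6*y - 18) + t*(-y^2 - 60*y - 171) - 9*y^2 - 54*y - 81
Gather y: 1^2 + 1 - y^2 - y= -y^2 - y + 2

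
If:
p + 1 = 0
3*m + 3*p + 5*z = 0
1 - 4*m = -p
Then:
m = 0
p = -1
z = 3/5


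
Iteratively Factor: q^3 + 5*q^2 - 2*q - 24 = (q - 2)*(q^2 + 7*q + 12) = (q - 2)*(q + 3)*(q + 4)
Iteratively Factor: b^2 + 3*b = (b + 3)*(b)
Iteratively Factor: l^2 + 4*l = (l)*(l + 4)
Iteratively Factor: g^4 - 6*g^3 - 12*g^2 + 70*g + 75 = (g + 1)*(g^3 - 7*g^2 - 5*g + 75) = (g + 1)*(g + 3)*(g^2 - 10*g + 25) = (g - 5)*(g + 1)*(g + 3)*(g - 5)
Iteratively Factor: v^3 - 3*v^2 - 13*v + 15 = (v + 3)*(v^2 - 6*v + 5) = (v - 5)*(v + 3)*(v - 1)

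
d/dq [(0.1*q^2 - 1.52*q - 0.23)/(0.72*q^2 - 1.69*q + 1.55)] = (0.9254*q^2 + 0.6412*q - 2.7447)/(0.5184*q^4 - 2.4336*q^3 + 5.0881*q^2 - 5.239*q + 2.4025)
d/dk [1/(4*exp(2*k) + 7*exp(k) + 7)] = (-8*exp(k) - 7)*exp(k)/(4*exp(2*k) + 7*exp(k) + 7)^2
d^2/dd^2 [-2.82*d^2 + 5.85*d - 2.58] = -5.64000000000000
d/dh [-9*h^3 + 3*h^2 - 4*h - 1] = -27*h^2 + 6*h - 4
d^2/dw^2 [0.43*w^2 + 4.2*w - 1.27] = 0.860000000000000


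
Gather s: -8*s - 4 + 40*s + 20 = 32*s + 16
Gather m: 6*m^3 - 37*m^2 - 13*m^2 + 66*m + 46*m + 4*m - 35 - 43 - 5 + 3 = 6*m^3 - 50*m^2 + 116*m - 80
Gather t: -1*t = -t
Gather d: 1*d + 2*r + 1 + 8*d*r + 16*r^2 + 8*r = d*(8*r + 1) + 16*r^2 + 10*r + 1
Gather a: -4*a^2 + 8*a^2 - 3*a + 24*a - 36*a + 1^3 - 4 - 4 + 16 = 4*a^2 - 15*a + 9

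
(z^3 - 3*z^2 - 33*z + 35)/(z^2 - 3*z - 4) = (-z^3 + 3*z^2 + 33*z - 35)/(-z^2 + 3*z + 4)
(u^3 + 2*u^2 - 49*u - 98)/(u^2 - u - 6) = (u^2 - 49)/(u - 3)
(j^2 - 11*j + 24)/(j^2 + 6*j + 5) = (j^2 - 11*j + 24)/(j^2 + 6*j + 5)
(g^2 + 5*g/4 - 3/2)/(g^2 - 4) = (g - 3/4)/(g - 2)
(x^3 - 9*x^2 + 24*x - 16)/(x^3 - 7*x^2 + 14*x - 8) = (x - 4)/(x - 2)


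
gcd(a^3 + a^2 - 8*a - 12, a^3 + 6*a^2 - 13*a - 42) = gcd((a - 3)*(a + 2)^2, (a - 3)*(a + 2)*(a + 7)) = a^2 - a - 6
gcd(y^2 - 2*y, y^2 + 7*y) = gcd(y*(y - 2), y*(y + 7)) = y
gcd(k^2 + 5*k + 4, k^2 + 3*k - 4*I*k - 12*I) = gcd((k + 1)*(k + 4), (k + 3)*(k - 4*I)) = 1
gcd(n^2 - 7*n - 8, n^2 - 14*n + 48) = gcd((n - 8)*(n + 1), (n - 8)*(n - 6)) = n - 8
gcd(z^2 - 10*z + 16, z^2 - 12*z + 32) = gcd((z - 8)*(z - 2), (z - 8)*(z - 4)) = z - 8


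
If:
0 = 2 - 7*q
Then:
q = 2/7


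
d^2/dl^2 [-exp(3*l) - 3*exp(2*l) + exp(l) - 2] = (-9*exp(2*l) - 12*exp(l) + 1)*exp(l)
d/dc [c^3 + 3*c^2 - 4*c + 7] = 3*c^2 + 6*c - 4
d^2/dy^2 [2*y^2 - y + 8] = 4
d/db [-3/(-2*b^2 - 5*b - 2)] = 3*(-4*b - 5)/(2*b^2 + 5*b + 2)^2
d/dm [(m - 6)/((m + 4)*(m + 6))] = (-m^2 + 12*m + 84)/(m^4 + 20*m^3 + 148*m^2 + 480*m + 576)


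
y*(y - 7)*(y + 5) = y^3 - 2*y^2 - 35*y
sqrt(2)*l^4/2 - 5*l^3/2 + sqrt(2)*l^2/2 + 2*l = l*(l - 2*sqrt(2))*(l - sqrt(2))*(sqrt(2)*l/2 + 1/2)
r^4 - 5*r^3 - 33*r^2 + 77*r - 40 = (r - 8)*(r - 1)^2*(r + 5)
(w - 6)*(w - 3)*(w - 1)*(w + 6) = w^4 - 4*w^3 - 33*w^2 + 144*w - 108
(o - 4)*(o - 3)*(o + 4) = o^3 - 3*o^2 - 16*o + 48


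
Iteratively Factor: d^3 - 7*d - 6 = (d - 3)*(d^2 + 3*d + 2) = (d - 3)*(d + 1)*(d + 2)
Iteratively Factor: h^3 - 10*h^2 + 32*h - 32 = (h - 4)*(h^2 - 6*h + 8) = (h - 4)*(h - 2)*(h - 4)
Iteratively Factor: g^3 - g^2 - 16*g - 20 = (g + 2)*(g^2 - 3*g - 10) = (g + 2)^2*(g - 5)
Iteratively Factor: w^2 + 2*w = (w)*(w + 2)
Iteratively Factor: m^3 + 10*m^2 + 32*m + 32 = (m + 4)*(m^2 + 6*m + 8) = (m + 4)^2*(m + 2)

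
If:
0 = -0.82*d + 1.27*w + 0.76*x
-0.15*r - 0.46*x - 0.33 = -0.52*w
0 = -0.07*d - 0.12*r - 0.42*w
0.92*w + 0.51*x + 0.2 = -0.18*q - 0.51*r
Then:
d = 1.42393016709279*x + 0.432943364066011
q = 1.06251129877844*x + 0.947784578566325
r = -1.95399567848627*x - 1.23093411843702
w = 0.320962785052039*x + 0.279538235066243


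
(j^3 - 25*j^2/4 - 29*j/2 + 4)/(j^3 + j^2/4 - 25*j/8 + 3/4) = 2*(j - 8)/(2*j - 3)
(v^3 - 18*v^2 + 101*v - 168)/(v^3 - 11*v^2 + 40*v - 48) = (v^2 - 15*v + 56)/(v^2 - 8*v + 16)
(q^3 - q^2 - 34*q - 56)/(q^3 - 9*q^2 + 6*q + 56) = (q + 4)/(q - 4)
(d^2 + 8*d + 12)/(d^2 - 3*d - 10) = (d + 6)/(d - 5)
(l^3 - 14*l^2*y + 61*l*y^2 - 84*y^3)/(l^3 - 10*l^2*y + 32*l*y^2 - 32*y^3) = (l^2 - 10*l*y + 21*y^2)/(l^2 - 6*l*y + 8*y^2)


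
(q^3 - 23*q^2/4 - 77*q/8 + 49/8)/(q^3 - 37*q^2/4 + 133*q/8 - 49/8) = (4*q + 7)/(4*q - 7)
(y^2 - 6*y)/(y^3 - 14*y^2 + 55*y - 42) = y/(y^2 - 8*y + 7)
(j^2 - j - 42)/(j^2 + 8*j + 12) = (j - 7)/(j + 2)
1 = 1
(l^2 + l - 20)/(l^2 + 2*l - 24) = (l + 5)/(l + 6)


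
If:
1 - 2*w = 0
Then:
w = 1/2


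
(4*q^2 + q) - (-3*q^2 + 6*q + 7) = 7*q^2 - 5*q - 7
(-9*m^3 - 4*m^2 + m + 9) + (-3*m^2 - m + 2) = -9*m^3 - 7*m^2 + 11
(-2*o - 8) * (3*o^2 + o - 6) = -6*o^3 - 26*o^2 + 4*o + 48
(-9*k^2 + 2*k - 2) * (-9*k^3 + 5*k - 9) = 81*k^5 - 18*k^4 - 27*k^3 + 91*k^2 - 28*k + 18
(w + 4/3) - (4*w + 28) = -3*w - 80/3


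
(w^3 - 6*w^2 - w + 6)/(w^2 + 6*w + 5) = (w^2 - 7*w + 6)/(w + 5)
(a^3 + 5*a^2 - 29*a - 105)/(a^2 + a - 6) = (a^2 + 2*a - 35)/(a - 2)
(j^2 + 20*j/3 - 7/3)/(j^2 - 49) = (j - 1/3)/(j - 7)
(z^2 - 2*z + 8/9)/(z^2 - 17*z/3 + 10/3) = (z - 4/3)/(z - 5)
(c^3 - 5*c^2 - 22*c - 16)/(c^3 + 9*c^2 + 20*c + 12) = (c - 8)/(c + 6)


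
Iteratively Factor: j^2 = (j)*(j)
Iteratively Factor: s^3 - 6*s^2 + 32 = (s + 2)*(s^2 - 8*s + 16) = (s - 4)*(s + 2)*(s - 4)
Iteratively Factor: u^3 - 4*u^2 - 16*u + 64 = (u - 4)*(u^2 - 16) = (u - 4)*(u + 4)*(u - 4)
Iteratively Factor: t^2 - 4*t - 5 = (t + 1)*(t - 5)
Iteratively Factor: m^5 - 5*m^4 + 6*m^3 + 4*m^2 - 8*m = (m - 2)*(m^4 - 3*m^3 + 4*m) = (m - 2)^2*(m^3 - m^2 - 2*m) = m*(m - 2)^2*(m^2 - m - 2) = m*(m - 2)^3*(m + 1)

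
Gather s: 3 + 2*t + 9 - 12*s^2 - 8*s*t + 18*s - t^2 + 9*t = -12*s^2 + s*(18 - 8*t) - t^2 + 11*t + 12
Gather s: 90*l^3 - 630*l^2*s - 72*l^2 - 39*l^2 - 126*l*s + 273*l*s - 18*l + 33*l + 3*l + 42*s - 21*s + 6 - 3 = 90*l^3 - 111*l^2 + 18*l + s*(-630*l^2 + 147*l + 21) + 3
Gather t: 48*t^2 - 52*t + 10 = 48*t^2 - 52*t + 10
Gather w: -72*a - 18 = -72*a - 18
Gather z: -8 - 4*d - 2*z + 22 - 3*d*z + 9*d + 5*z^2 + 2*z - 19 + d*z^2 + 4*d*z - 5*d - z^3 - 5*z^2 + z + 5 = d*z^2 - z^3 + z*(d + 1)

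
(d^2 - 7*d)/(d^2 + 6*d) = (d - 7)/(d + 6)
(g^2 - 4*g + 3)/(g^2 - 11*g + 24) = (g - 1)/(g - 8)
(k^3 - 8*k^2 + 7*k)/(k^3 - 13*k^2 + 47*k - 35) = k/(k - 5)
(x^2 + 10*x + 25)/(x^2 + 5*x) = (x + 5)/x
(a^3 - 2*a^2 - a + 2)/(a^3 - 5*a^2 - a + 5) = (a - 2)/(a - 5)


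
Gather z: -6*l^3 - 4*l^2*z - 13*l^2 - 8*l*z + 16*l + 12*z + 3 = -6*l^3 - 13*l^2 + 16*l + z*(-4*l^2 - 8*l + 12) + 3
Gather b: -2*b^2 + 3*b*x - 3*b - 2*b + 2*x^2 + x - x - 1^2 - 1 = -2*b^2 + b*(3*x - 5) + 2*x^2 - 2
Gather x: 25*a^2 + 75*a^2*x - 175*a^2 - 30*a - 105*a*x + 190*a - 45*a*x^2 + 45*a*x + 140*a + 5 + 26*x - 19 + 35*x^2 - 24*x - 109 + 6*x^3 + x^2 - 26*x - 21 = -150*a^2 + 300*a + 6*x^3 + x^2*(36 - 45*a) + x*(75*a^2 - 60*a - 24) - 144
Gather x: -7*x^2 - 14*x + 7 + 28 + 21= -7*x^2 - 14*x + 56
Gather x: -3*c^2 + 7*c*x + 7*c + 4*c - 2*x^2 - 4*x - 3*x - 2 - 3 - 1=-3*c^2 + 11*c - 2*x^2 + x*(7*c - 7) - 6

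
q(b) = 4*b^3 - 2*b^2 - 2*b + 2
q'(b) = 12*b^2 - 4*b - 2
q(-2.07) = -37.91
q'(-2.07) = 57.70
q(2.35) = 38.17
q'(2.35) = 54.87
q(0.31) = 1.31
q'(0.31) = -2.09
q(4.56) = 330.57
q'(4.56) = 229.28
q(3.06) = 91.76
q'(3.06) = 98.12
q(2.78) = 66.92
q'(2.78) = 79.62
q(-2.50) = -68.00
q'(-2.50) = 83.00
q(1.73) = 13.27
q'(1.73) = 26.99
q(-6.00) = -922.00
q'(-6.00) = 454.00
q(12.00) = 6602.00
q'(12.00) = 1678.00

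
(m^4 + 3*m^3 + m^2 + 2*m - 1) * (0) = 0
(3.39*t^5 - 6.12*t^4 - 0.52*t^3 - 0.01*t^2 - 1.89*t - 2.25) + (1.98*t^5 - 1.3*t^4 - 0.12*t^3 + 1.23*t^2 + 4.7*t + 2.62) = 5.37*t^5 - 7.42*t^4 - 0.64*t^3 + 1.22*t^2 + 2.81*t + 0.37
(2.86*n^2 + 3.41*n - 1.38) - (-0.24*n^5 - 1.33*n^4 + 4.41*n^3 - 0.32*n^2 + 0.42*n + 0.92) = 0.24*n^5 + 1.33*n^4 - 4.41*n^3 + 3.18*n^2 + 2.99*n - 2.3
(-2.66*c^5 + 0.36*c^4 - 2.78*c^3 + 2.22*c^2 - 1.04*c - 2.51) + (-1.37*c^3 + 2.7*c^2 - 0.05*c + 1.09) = -2.66*c^5 + 0.36*c^4 - 4.15*c^3 + 4.92*c^2 - 1.09*c - 1.42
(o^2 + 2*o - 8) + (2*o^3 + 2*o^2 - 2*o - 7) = 2*o^3 + 3*o^2 - 15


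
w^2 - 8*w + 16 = (w - 4)^2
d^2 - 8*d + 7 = (d - 7)*(d - 1)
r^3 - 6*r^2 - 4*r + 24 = (r - 6)*(r - 2)*(r + 2)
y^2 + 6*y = y*(y + 6)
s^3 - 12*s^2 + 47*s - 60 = (s - 5)*(s - 4)*(s - 3)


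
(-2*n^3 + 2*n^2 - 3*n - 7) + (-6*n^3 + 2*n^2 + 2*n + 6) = -8*n^3 + 4*n^2 - n - 1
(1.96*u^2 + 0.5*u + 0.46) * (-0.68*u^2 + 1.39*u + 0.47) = -1.3328*u^4 + 2.3844*u^3 + 1.3034*u^2 + 0.8744*u + 0.2162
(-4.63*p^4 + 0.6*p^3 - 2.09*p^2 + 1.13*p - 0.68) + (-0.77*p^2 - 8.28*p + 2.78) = -4.63*p^4 + 0.6*p^3 - 2.86*p^2 - 7.15*p + 2.1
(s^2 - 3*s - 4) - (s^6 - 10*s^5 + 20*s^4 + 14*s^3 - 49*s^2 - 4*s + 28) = -s^6 + 10*s^5 - 20*s^4 - 14*s^3 + 50*s^2 + s - 32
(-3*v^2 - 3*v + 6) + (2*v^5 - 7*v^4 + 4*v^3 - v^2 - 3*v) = 2*v^5 - 7*v^4 + 4*v^3 - 4*v^2 - 6*v + 6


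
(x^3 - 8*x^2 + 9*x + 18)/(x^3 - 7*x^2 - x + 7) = (x^2 - 9*x + 18)/(x^2 - 8*x + 7)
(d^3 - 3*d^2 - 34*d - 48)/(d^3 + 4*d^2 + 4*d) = (d^2 - 5*d - 24)/(d*(d + 2))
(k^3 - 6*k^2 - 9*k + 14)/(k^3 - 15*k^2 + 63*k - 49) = (k + 2)/(k - 7)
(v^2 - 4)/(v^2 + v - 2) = (v - 2)/(v - 1)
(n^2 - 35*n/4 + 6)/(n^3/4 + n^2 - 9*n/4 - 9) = (4*n^2 - 35*n + 24)/(n^3 + 4*n^2 - 9*n - 36)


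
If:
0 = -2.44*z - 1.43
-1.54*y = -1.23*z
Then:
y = -0.47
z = -0.59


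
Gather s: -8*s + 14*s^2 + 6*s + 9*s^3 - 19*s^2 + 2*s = 9*s^3 - 5*s^2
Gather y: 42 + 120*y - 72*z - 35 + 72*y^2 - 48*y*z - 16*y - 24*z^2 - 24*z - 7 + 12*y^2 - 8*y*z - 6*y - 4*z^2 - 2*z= 84*y^2 + y*(98 - 56*z) - 28*z^2 - 98*z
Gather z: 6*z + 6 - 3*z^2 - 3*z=-3*z^2 + 3*z + 6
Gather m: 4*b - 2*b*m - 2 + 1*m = 4*b + m*(1 - 2*b) - 2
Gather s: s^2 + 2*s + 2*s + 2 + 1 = s^2 + 4*s + 3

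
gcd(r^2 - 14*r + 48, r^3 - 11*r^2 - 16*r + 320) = r - 8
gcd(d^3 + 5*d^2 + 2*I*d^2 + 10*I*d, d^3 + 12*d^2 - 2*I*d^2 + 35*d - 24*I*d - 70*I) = d + 5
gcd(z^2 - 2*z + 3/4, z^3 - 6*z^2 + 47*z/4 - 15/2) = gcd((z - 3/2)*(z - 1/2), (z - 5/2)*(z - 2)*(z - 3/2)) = z - 3/2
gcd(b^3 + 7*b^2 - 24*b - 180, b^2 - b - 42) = b + 6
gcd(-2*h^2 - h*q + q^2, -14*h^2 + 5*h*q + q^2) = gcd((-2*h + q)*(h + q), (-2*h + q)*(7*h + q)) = -2*h + q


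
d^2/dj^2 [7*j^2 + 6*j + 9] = 14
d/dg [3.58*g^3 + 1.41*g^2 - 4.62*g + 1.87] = 10.74*g^2 + 2.82*g - 4.62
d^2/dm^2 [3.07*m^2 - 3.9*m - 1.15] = 6.14000000000000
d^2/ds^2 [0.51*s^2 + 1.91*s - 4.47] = 1.02000000000000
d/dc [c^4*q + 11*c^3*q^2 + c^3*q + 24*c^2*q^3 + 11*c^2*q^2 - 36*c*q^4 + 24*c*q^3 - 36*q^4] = q*(4*c^3 + 33*c^2*q + 3*c^2 + 48*c*q^2 + 22*c*q - 36*q^3 + 24*q^2)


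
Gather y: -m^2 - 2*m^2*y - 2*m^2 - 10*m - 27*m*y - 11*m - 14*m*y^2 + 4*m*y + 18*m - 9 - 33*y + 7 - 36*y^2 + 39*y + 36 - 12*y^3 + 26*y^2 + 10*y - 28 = -3*m^2 - 3*m - 12*y^3 + y^2*(-14*m - 10) + y*(-2*m^2 - 23*m + 16) + 6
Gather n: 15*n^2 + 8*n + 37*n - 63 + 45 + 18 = 15*n^2 + 45*n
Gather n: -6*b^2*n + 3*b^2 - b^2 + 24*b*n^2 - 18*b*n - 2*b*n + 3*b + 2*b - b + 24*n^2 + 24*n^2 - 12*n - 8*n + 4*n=2*b^2 + 4*b + n^2*(24*b + 48) + n*(-6*b^2 - 20*b - 16)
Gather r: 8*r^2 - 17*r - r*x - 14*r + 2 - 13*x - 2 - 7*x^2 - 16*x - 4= 8*r^2 + r*(-x - 31) - 7*x^2 - 29*x - 4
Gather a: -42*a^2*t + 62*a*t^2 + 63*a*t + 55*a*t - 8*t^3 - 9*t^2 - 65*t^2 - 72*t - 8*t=-42*a^2*t + a*(62*t^2 + 118*t) - 8*t^3 - 74*t^2 - 80*t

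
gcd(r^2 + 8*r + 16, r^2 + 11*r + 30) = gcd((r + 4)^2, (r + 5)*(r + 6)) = 1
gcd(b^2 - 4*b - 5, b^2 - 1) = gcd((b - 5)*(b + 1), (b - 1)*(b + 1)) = b + 1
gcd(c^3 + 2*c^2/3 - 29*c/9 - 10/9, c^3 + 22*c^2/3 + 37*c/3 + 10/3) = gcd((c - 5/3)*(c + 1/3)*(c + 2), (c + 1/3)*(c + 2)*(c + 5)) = c^2 + 7*c/3 + 2/3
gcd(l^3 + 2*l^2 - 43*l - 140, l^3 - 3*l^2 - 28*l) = l^2 - 3*l - 28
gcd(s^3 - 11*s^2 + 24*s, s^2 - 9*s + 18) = s - 3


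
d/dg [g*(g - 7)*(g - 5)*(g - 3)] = 4*g^3 - 45*g^2 + 142*g - 105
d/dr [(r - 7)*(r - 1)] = 2*r - 8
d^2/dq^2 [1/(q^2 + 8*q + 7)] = 2*(-q^2 - 8*q + 4*(q + 4)^2 - 7)/(q^2 + 8*q + 7)^3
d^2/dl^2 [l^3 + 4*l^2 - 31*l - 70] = 6*l + 8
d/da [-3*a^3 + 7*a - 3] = 7 - 9*a^2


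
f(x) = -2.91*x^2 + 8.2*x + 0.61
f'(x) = 8.2 - 5.82*x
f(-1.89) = -25.28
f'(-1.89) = 19.20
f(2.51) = 2.86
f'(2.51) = -6.41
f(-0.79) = -7.68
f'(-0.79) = 12.80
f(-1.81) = -23.77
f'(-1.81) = 18.73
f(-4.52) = -95.91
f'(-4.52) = 34.51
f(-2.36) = -34.95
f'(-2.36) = 21.94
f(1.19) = 6.25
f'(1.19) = 1.27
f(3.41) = -5.27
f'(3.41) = -11.65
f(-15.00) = -777.14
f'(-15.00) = 95.50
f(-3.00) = -50.18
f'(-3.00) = 25.66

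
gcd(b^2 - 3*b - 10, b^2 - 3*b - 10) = b^2 - 3*b - 10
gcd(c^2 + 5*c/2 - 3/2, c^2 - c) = 1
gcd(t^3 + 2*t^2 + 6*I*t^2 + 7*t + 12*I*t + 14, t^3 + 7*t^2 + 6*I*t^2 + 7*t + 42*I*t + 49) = t^2 + 6*I*t + 7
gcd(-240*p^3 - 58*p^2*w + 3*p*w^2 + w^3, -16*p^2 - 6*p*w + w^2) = 8*p - w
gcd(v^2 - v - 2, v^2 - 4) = v - 2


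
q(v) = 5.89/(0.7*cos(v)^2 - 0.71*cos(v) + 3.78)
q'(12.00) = -0.11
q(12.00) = 1.60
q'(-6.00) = 0.07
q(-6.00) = 1.57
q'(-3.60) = -0.21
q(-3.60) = 1.18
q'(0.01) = 0.00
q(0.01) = 1.56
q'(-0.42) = -0.10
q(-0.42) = 1.59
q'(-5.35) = 0.04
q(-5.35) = 1.63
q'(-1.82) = 0.38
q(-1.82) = 1.47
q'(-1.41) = 0.21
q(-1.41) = 1.60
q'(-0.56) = -0.11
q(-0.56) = 1.60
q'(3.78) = 0.28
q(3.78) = 1.23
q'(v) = 5.89*(1.4*sin(v)*cos(v) - 0.71*sin(v))/(0.7*cos(v)^2 - 0.71*cos(v) + 3.78)^2 = (8.246*cos(v) - 4.1819)*sin(v)/(0.7*cos(v)^2 - 0.71*cos(v) + 3.78)^2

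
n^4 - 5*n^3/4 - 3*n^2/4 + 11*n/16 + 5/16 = (n - 5/4)*(n - 1)*(n + 1/2)^2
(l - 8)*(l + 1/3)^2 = l^3 - 22*l^2/3 - 47*l/9 - 8/9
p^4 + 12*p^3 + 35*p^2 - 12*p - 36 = (p - 1)*(p + 1)*(p + 6)^2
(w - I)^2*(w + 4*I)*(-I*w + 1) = -I*w^4 + 3*w^3 - 5*I*w^2 + 3*w - 4*I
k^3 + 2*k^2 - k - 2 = (k - 1)*(k + 1)*(k + 2)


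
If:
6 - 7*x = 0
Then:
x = 6/7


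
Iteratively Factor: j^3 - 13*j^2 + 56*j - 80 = (j - 4)*(j^2 - 9*j + 20) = (j - 5)*(j - 4)*(j - 4)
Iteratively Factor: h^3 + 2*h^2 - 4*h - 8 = (h + 2)*(h^2 - 4) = (h - 2)*(h + 2)*(h + 2)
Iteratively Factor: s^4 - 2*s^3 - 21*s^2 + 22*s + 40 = (s - 2)*(s^3 - 21*s - 20) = (s - 2)*(s + 1)*(s^2 - s - 20) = (s - 2)*(s + 1)*(s + 4)*(s - 5)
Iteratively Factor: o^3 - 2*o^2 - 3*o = (o + 1)*(o^2 - 3*o) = o*(o + 1)*(o - 3)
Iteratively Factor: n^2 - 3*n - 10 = (n + 2)*(n - 5)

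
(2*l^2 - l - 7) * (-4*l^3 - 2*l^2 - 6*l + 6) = -8*l^5 + 18*l^3 + 32*l^2 + 36*l - 42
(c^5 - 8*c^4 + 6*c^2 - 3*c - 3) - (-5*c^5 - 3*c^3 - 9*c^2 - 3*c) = 6*c^5 - 8*c^4 + 3*c^3 + 15*c^2 - 3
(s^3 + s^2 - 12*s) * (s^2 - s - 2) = s^5 - 15*s^3 + 10*s^2 + 24*s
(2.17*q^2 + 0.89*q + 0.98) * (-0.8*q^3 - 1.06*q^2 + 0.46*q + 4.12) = -1.736*q^5 - 3.0122*q^4 - 0.7292*q^3 + 8.311*q^2 + 4.1176*q + 4.0376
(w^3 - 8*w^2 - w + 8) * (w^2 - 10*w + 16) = w^5 - 18*w^4 + 95*w^3 - 110*w^2 - 96*w + 128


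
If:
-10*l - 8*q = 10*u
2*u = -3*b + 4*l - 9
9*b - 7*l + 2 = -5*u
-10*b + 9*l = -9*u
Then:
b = 144/37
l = 1085/222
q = -200/37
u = -125/222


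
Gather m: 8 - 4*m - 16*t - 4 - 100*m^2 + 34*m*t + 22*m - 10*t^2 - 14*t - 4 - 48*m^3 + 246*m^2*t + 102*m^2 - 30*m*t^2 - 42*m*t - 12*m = -48*m^3 + m^2*(246*t + 2) + m*(-30*t^2 - 8*t + 6) - 10*t^2 - 30*t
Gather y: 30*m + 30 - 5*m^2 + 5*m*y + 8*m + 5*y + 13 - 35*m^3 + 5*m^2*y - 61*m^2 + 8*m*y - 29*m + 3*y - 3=-35*m^3 - 66*m^2 + 9*m + y*(5*m^2 + 13*m + 8) + 40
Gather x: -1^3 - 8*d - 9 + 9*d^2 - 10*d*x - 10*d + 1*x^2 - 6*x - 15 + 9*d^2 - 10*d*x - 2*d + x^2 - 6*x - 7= 18*d^2 - 20*d + 2*x^2 + x*(-20*d - 12) - 32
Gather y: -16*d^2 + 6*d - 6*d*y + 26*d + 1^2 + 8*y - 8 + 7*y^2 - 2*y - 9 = -16*d^2 + 32*d + 7*y^2 + y*(6 - 6*d) - 16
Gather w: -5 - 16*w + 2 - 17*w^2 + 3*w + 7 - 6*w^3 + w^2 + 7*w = -6*w^3 - 16*w^2 - 6*w + 4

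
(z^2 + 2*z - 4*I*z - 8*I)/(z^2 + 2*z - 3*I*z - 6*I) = (z - 4*I)/(z - 3*I)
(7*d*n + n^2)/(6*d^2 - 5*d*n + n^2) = n*(7*d + n)/(6*d^2 - 5*d*n + n^2)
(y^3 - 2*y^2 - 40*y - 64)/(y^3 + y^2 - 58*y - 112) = (y + 4)/(y + 7)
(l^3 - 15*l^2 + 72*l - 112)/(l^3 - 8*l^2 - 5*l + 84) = (l - 4)/(l + 3)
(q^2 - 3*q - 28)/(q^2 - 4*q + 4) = (q^2 - 3*q - 28)/(q^2 - 4*q + 4)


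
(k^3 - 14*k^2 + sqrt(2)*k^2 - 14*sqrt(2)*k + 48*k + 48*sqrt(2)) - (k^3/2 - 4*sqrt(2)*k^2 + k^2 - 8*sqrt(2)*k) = k^3/2 - 15*k^2 + 5*sqrt(2)*k^2 - 6*sqrt(2)*k + 48*k + 48*sqrt(2)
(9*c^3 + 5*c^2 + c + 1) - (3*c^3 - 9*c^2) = 6*c^3 + 14*c^2 + c + 1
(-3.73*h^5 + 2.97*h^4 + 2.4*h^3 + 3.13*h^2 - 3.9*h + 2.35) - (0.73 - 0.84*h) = -3.73*h^5 + 2.97*h^4 + 2.4*h^3 + 3.13*h^2 - 3.06*h + 1.62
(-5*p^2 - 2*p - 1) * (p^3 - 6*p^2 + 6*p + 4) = -5*p^5 + 28*p^4 - 19*p^3 - 26*p^2 - 14*p - 4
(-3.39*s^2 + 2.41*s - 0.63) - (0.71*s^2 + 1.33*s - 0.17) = -4.1*s^2 + 1.08*s - 0.46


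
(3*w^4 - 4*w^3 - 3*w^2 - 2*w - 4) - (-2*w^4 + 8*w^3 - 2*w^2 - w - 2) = 5*w^4 - 12*w^3 - w^2 - w - 2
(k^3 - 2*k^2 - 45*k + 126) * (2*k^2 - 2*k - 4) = 2*k^5 - 6*k^4 - 90*k^3 + 350*k^2 - 72*k - 504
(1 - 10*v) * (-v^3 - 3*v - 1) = 10*v^4 - v^3 + 30*v^2 + 7*v - 1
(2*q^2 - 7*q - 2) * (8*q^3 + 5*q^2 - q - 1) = 16*q^5 - 46*q^4 - 53*q^3 - 5*q^2 + 9*q + 2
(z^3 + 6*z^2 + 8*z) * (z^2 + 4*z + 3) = z^5 + 10*z^4 + 35*z^3 + 50*z^2 + 24*z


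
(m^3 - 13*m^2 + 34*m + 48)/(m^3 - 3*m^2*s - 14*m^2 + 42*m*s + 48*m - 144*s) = (-m - 1)/(-m + 3*s)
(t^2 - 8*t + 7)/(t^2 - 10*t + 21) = (t - 1)/(t - 3)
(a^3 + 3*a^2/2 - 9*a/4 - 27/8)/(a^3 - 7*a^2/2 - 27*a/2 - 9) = (a^2 - 9/4)/(a^2 - 5*a - 6)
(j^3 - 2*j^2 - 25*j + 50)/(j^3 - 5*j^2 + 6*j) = (j^2 - 25)/(j*(j - 3))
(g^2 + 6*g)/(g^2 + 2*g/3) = 3*(g + 6)/(3*g + 2)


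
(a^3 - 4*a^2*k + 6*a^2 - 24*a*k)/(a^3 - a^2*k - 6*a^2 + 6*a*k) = (a^2 - 4*a*k + 6*a - 24*k)/(a^2 - a*k - 6*a + 6*k)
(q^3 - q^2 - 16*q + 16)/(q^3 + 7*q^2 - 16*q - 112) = (q - 1)/(q + 7)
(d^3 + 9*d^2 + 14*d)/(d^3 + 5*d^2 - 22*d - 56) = d/(d - 4)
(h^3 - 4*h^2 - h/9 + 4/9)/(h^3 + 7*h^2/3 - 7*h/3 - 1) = (3*h^2 - 13*h + 4)/(3*(h^2 + 2*h - 3))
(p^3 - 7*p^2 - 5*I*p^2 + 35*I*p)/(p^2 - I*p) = (p^2 - 7*p - 5*I*p + 35*I)/(p - I)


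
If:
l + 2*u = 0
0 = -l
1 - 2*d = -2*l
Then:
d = 1/2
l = 0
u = 0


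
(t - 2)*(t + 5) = t^2 + 3*t - 10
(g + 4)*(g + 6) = g^2 + 10*g + 24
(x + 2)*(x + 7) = x^2 + 9*x + 14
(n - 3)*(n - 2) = n^2 - 5*n + 6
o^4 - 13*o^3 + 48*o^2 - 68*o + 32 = (o - 8)*(o - 2)^2*(o - 1)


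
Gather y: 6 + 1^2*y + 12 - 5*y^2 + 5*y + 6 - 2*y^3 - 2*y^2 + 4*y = -2*y^3 - 7*y^2 + 10*y + 24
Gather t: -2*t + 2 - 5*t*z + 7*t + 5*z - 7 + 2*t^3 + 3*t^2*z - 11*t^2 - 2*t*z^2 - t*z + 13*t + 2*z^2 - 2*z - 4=2*t^3 + t^2*(3*z - 11) + t*(-2*z^2 - 6*z + 18) + 2*z^2 + 3*z - 9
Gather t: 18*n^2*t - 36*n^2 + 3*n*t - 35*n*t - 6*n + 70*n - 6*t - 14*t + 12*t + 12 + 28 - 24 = -36*n^2 + 64*n + t*(18*n^2 - 32*n - 8) + 16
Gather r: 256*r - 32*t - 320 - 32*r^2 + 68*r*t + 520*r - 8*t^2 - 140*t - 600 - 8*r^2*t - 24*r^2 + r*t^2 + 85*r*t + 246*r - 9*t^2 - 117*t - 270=r^2*(-8*t - 56) + r*(t^2 + 153*t + 1022) - 17*t^2 - 289*t - 1190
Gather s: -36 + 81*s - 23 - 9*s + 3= 72*s - 56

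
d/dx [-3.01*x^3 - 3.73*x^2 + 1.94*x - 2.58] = -9.03*x^2 - 7.46*x + 1.94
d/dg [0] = 0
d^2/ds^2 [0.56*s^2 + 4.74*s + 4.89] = 1.12000000000000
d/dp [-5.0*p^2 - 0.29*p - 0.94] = -10.0*p - 0.29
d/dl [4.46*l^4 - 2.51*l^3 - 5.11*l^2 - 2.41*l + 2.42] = 17.84*l^3 - 7.53*l^2 - 10.22*l - 2.41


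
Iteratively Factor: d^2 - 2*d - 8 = (d - 4)*(d + 2)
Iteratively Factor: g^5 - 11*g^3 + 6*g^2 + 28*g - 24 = (g + 3)*(g^4 - 3*g^3 - 2*g^2 + 12*g - 8) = (g - 1)*(g + 3)*(g^3 - 2*g^2 - 4*g + 8) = (g - 1)*(g + 2)*(g + 3)*(g^2 - 4*g + 4) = (g - 2)*(g - 1)*(g + 2)*(g + 3)*(g - 2)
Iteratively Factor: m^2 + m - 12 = (m - 3)*(m + 4)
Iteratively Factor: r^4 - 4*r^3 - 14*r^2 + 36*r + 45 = (r + 3)*(r^3 - 7*r^2 + 7*r + 15) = (r - 3)*(r + 3)*(r^2 - 4*r - 5) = (r - 3)*(r + 1)*(r + 3)*(r - 5)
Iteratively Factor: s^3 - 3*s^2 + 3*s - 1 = (s - 1)*(s^2 - 2*s + 1) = (s - 1)^2*(s - 1)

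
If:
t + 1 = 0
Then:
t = -1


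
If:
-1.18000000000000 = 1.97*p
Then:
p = -0.60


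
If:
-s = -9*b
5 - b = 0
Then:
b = 5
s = 45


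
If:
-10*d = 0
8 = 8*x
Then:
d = 0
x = 1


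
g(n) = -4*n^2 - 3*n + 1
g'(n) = -8*n - 3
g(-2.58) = -17.89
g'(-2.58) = 17.64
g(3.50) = -58.50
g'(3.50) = -31.00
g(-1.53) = -3.77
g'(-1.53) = 9.24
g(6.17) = -169.79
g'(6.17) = -52.36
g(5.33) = -128.63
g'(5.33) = -45.64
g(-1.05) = -0.26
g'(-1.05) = 5.40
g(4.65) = -99.44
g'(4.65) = -40.20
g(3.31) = -52.75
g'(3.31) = -29.48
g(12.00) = -611.00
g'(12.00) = -99.00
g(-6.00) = -125.00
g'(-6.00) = 45.00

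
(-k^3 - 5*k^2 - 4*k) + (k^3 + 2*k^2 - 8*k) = -3*k^2 - 12*k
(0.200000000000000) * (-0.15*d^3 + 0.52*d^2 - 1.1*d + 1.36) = -0.03*d^3 + 0.104*d^2 - 0.22*d + 0.272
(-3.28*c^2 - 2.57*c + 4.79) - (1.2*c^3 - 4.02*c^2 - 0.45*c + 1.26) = -1.2*c^3 + 0.74*c^2 - 2.12*c + 3.53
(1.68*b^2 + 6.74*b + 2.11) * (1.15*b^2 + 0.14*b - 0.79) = 1.932*b^4 + 7.9862*b^3 + 2.0429*b^2 - 5.0292*b - 1.6669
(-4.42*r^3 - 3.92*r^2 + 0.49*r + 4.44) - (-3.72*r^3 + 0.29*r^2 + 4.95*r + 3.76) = -0.7*r^3 - 4.21*r^2 - 4.46*r + 0.680000000000001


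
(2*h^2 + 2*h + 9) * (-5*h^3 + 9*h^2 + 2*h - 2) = -10*h^5 + 8*h^4 - 23*h^3 + 81*h^2 + 14*h - 18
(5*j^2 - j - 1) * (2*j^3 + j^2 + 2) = 10*j^5 + 3*j^4 - 3*j^3 + 9*j^2 - 2*j - 2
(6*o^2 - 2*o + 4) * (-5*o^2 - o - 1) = -30*o^4 + 4*o^3 - 24*o^2 - 2*o - 4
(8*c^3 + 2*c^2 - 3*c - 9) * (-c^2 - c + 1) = -8*c^5 - 10*c^4 + 9*c^3 + 14*c^2 + 6*c - 9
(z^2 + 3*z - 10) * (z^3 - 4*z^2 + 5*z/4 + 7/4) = z^5 - z^4 - 83*z^3/4 + 91*z^2/2 - 29*z/4 - 35/2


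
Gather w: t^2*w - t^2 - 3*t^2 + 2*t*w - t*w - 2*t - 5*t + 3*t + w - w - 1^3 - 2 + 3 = -4*t^2 - 4*t + w*(t^2 + t)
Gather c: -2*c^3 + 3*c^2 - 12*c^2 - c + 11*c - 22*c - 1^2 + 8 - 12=-2*c^3 - 9*c^2 - 12*c - 5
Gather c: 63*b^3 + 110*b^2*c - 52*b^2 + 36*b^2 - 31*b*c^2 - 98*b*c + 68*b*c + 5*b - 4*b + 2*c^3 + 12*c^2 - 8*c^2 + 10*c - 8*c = 63*b^3 - 16*b^2 + b + 2*c^3 + c^2*(4 - 31*b) + c*(110*b^2 - 30*b + 2)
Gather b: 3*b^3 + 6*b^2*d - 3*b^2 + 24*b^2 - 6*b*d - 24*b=3*b^3 + b^2*(6*d + 21) + b*(-6*d - 24)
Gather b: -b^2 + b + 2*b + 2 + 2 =-b^2 + 3*b + 4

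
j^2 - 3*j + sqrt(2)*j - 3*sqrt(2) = (j - 3)*(j + sqrt(2))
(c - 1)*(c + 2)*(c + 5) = c^3 + 6*c^2 + 3*c - 10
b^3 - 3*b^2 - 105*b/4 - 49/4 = (b - 7)*(b + 1/2)*(b + 7/2)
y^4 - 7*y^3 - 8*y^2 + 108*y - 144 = (y - 6)*(y - 3)*(y - 2)*(y + 4)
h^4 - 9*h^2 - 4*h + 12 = (h - 3)*(h - 1)*(h + 2)^2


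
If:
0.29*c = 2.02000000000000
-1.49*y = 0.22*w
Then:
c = 6.97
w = -6.77272727272727*y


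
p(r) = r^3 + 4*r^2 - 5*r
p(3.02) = 48.93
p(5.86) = 309.29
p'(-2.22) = -7.97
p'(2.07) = 24.41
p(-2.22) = 19.87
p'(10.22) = 390.11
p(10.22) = 1434.16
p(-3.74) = 22.34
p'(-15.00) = 550.00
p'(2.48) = 33.29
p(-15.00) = -2400.00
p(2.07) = 15.66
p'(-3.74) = 7.04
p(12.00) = 2244.00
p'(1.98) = 22.60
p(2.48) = 27.45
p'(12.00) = 523.00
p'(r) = 3*r^2 + 8*r - 5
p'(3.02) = 46.52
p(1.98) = 13.54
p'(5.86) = 144.90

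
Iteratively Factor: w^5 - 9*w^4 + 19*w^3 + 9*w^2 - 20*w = (w - 1)*(w^4 - 8*w^3 + 11*w^2 + 20*w) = (w - 5)*(w - 1)*(w^3 - 3*w^2 - 4*w) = w*(w - 5)*(w - 1)*(w^2 - 3*w - 4) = w*(w - 5)*(w - 1)*(w + 1)*(w - 4)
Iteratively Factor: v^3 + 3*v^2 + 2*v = (v)*(v^2 + 3*v + 2) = v*(v + 2)*(v + 1)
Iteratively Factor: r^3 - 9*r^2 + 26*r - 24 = (r - 3)*(r^2 - 6*r + 8) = (r - 4)*(r - 3)*(r - 2)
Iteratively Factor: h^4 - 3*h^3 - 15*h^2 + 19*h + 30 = (h + 3)*(h^3 - 6*h^2 + 3*h + 10) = (h - 2)*(h + 3)*(h^2 - 4*h - 5) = (h - 2)*(h + 1)*(h + 3)*(h - 5)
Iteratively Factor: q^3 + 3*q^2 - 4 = (q - 1)*(q^2 + 4*q + 4) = (q - 1)*(q + 2)*(q + 2)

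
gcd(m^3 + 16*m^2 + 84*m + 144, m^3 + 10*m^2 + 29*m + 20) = m + 4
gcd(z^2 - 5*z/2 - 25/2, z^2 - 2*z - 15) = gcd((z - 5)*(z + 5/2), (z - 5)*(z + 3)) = z - 5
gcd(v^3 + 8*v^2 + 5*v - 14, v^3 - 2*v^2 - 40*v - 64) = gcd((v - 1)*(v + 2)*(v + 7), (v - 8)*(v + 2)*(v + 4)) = v + 2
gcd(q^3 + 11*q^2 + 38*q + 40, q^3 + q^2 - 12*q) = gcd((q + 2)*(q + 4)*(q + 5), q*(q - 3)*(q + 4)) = q + 4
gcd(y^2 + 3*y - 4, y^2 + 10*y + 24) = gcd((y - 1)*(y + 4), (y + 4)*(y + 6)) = y + 4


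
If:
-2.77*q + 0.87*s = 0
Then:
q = 0.314079422382672*s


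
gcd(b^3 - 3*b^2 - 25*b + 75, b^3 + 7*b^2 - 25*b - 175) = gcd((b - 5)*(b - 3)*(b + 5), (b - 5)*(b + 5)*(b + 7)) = b^2 - 25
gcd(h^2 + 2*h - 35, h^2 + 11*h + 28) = h + 7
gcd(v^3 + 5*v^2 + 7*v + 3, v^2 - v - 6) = 1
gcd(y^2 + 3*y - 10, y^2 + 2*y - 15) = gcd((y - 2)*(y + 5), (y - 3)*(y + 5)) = y + 5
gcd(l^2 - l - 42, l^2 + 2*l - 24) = l + 6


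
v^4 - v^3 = v^3*(v - 1)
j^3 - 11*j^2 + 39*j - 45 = (j - 5)*(j - 3)^2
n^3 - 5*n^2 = n^2*(n - 5)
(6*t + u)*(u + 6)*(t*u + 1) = 6*t^2*u^2 + 36*t^2*u + t*u^3 + 6*t*u^2 + 6*t*u + 36*t + u^2 + 6*u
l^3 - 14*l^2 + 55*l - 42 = (l - 7)*(l - 6)*(l - 1)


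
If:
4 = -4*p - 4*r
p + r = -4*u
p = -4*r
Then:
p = -4/3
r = 1/3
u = 1/4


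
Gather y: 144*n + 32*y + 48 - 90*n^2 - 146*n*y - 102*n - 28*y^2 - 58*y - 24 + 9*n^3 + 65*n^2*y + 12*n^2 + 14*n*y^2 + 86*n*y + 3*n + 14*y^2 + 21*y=9*n^3 - 78*n^2 + 45*n + y^2*(14*n - 14) + y*(65*n^2 - 60*n - 5) + 24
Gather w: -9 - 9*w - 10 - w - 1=-10*w - 20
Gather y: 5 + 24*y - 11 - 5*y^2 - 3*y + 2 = -5*y^2 + 21*y - 4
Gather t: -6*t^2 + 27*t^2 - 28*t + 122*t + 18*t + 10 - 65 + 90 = 21*t^2 + 112*t + 35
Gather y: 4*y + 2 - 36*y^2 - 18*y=-36*y^2 - 14*y + 2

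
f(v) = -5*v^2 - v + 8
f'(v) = -10*v - 1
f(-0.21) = 7.99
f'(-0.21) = 1.10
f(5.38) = -142.10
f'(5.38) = -54.80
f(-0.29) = 7.87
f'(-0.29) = 1.90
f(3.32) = -50.43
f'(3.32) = -34.20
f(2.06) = -15.28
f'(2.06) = -21.60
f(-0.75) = 5.94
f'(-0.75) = 6.50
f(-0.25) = 7.94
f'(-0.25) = 1.50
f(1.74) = -8.88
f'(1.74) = -18.40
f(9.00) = -406.00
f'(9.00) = -91.00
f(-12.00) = -700.00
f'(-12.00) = 119.00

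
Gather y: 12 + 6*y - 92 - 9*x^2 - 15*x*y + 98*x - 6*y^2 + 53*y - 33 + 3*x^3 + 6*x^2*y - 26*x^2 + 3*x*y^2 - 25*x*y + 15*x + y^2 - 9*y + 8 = 3*x^3 - 35*x^2 + 113*x + y^2*(3*x - 5) + y*(6*x^2 - 40*x + 50) - 105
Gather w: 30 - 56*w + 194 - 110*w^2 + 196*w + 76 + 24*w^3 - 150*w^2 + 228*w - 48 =24*w^3 - 260*w^2 + 368*w + 252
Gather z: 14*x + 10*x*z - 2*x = 10*x*z + 12*x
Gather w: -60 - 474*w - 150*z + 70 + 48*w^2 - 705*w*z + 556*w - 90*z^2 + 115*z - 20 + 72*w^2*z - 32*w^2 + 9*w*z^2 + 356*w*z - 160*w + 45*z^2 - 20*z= w^2*(72*z + 16) + w*(9*z^2 - 349*z - 78) - 45*z^2 - 55*z - 10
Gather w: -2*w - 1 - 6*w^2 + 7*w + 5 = -6*w^2 + 5*w + 4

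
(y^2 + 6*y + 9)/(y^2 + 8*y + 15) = (y + 3)/(y + 5)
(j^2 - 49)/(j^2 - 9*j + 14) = (j + 7)/(j - 2)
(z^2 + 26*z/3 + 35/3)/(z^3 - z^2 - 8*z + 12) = (z^2 + 26*z/3 + 35/3)/(z^3 - z^2 - 8*z + 12)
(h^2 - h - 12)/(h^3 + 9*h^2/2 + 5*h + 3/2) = 2*(h - 4)/(2*h^2 + 3*h + 1)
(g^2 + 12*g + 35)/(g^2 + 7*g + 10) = (g + 7)/(g + 2)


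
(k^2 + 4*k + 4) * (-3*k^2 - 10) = -3*k^4 - 12*k^3 - 22*k^2 - 40*k - 40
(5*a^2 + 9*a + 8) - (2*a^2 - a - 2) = 3*a^2 + 10*a + 10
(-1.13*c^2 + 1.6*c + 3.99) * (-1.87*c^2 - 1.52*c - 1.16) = 2.1131*c^4 - 1.2744*c^3 - 8.5825*c^2 - 7.9208*c - 4.6284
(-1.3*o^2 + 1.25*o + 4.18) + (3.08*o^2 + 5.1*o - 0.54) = 1.78*o^2 + 6.35*o + 3.64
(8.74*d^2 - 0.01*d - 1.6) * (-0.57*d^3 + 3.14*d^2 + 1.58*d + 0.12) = -4.9818*d^5 + 27.4493*d^4 + 14.6898*d^3 - 3.991*d^2 - 2.5292*d - 0.192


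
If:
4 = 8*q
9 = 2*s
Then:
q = 1/2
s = 9/2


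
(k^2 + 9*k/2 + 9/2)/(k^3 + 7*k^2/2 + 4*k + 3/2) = (k + 3)/(k^2 + 2*k + 1)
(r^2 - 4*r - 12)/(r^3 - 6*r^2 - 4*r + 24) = 1/(r - 2)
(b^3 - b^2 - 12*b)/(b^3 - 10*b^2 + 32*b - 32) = b*(b + 3)/(b^2 - 6*b + 8)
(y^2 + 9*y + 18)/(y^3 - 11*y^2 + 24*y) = (y^2 + 9*y + 18)/(y*(y^2 - 11*y + 24))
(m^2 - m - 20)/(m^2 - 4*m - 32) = (m - 5)/(m - 8)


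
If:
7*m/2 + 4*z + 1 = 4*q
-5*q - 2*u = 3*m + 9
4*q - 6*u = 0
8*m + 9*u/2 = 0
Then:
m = 81/125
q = -216/125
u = -144/125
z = -509/200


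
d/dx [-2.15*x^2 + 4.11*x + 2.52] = 4.11 - 4.3*x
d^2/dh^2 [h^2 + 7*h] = 2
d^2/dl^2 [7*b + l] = 0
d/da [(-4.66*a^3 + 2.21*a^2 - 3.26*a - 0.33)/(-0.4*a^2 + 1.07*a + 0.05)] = (1.864*a^4 - 9.9724*a^3 + 0.361700000000001*a^2 - 0.0430000000000001*a + 0.1901)/(0.16*a^4 - 0.856*a^3 + 1.1049*a^2 + 0.107*a + 0.0025)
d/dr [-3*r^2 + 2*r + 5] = 2 - 6*r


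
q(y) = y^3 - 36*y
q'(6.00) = 72.00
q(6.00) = 0.00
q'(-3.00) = -9.00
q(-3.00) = 81.00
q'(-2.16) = -22.00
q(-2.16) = 67.68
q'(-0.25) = -35.81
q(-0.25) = 8.98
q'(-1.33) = -30.69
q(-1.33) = 45.53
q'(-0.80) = -34.08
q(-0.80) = 28.29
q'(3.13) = -6.61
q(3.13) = -82.02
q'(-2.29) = -20.27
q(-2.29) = 70.43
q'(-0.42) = -35.47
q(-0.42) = 15.05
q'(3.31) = -3.13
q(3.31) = -82.90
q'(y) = 3*y^2 - 36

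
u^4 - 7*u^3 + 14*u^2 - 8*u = u*(u - 4)*(u - 2)*(u - 1)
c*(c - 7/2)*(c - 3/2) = c^3 - 5*c^2 + 21*c/4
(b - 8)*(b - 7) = b^2 - 15*b + 56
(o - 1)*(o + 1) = o^2 - 1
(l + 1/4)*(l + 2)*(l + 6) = l^3 + 33*l^2/4 + 14*l + 3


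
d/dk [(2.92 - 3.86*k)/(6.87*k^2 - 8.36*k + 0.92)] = (26.5182*k^2 - 40.1208*k + 20.86)/(47.1969*k^4 - 114.8664*k^3 + 82.5304*k^2 - 15.3824*k + 0.8464)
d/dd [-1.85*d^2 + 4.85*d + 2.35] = 4.85 - 3.7*d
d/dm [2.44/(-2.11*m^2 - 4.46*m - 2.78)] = (10.2968*m + 10.8824)/(2.11*m^2 + 4.46*m + 2.78)^2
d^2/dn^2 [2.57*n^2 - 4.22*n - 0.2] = 5.14000000000000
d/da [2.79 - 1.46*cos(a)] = 1.46*sin(a)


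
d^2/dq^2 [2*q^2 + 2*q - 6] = 4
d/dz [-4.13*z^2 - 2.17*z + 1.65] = -8.26*z - 2.17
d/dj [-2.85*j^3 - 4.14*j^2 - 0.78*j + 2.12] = -8.55*j^2 - 8.28*j - 0.78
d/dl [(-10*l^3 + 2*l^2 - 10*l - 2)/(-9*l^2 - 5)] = 2*(45*l^4 + 30*l^2 - 28*l + 25)/(81*l^4 + 90*l^2 + 25)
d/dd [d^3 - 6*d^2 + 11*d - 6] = 3*d^2 - 12*d + 11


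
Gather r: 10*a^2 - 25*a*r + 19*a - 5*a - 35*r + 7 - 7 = 10*a^2 + 14*a + r*(-25*a - 35)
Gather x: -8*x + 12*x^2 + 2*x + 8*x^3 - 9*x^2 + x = 8*x^3 + 3*x^2 - 5*x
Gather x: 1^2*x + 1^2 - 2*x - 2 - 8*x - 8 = -9*x - 9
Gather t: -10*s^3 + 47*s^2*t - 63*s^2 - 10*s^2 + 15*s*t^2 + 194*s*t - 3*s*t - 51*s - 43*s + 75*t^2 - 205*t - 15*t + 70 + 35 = -10*s^3 - 73*s^2 - 94*s + t^2*(15*s + 75) + t*(47*s^2 + 191*s - 220) + 105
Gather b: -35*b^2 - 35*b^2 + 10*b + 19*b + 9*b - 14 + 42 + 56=-70*b^2 + 38*b + 84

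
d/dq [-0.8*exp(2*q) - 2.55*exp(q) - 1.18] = (-1.6*exp(q) - 2.55)*exp(q)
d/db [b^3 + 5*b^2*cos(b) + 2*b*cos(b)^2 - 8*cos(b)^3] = -5*b^2*sin(b) + 3*b^2 - 2*b*sin(2*b) + 10*b*cos(b) + 24*sin(b)*cos(b)^2 + 2*cos(b)^2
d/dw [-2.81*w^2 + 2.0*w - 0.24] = 2.0 - 5.62*w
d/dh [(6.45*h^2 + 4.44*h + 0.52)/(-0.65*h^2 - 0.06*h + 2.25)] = (2.499*h^2 + 29.701*h + 10.0212)/(0.4225*h^4 + 0.078*h^3 - 2.9214*h^2 - 0.27*h + 5.0625)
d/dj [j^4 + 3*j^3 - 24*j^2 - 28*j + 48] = 4*j^3 + 9*j^2 - 48*j - 28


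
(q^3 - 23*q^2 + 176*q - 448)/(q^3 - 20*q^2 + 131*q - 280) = (q - 8)/(q - 5)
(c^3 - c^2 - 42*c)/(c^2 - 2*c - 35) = c*(c + 6)/(c + 5)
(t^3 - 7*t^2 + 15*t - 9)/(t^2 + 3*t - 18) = (t^2 - 4*t + 3)/(t + 6)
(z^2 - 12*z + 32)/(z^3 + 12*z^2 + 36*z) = (z^2 - 12*z + 32)/(z*(z^2 + 12*z + 36))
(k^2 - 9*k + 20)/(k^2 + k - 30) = (k - 4)/(k + 6)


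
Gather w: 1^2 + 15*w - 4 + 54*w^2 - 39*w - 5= 54*w^2 - 24*w - 8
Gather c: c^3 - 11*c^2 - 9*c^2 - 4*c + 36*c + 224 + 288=c^3 - 20*c^2 + 32*c + 512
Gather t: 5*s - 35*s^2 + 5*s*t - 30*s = -35*s^2 + 5*s*t - 25*s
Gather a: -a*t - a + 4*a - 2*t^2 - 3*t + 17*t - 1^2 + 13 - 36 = a*(3 - t) - 2*t^2 + 14*t - 24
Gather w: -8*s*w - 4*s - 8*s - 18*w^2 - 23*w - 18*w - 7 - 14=-12*s - 18*w^2 + w*(-8*s - 41) - 21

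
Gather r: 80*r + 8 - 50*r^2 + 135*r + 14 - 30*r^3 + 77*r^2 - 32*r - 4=-30*r^3 + 27*r^2 + 183*r + 18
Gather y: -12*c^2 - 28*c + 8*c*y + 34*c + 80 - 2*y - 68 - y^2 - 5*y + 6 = -12*c^2 + 6*c - y^2 + y*(8*c - 7) + 18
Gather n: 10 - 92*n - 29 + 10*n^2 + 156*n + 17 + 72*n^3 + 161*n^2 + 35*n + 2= 72*n^3 + 171*n^2 + 99*n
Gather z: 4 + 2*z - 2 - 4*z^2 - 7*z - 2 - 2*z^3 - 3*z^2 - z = -2*z^3 - 7*z^2 - 6*z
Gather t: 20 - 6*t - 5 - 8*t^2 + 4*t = -8*t^2 - 2*t + 15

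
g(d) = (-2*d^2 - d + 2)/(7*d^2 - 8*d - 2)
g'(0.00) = 4.50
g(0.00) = -1.00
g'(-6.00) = 0.01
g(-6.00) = -0.21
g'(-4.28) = 0.02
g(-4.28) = -0.19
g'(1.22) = 15.47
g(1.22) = 1.64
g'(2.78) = 0.16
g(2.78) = -0.54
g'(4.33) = 0.04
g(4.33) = -0.42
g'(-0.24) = 230.95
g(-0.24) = 6.57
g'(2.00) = 0.70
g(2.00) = -0.80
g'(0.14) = 1.76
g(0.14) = -0.61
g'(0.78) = 1.03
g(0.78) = -0.00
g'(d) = (8 - 14*d)*(-2*d^2 - d + 2)/(7*d^2 - 8*d - 2)^2 + (-4*d - 1)/(7*d^2 - 8*d - 2) = (23*d^2 - 20*d + 18)/(49*d^4 - 112*d^3 + 36*d^2 + 32*d + 4)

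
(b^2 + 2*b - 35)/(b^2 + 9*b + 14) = (b - 5)/(b + 2)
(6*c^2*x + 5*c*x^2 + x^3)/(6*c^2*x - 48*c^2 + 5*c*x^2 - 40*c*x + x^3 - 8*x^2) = x/(x - 8)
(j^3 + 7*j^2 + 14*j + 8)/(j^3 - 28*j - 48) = (j + 1)/(j - 6)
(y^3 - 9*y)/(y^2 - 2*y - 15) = y*(y - 3)/(y - 5)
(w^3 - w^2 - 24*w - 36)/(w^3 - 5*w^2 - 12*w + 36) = (w + 2)/(w - 2)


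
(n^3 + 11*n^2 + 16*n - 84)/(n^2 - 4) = (n^2 + 13*n + 42)/(n + 2)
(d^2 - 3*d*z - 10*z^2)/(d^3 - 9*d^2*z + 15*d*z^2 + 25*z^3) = (-d - 2*z)/(-d^2 + 4*d*z + 5*z^2)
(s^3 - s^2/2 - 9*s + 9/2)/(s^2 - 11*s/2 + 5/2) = (s^2 - 9)/(s - 5)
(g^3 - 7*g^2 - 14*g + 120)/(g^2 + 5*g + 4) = (g^2 - 11*g + 30)/(g + 1)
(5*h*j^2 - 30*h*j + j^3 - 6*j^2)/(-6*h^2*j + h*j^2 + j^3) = (5*h*j - 30*h + j^2 - 6*j)/(-6*h^2 + h*j + j^2)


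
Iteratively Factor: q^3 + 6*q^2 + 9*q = (q)*(q^2 + 6*q + 9) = q*(q + 3)*(q + 3)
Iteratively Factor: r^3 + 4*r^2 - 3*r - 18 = (r + 3)*(r^2 + r - 6) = (r + 3)^2*(r - 2)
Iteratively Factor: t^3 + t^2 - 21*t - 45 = (t + 3)*(t^2 - 2*t - 15) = (t + 3)^2*(t - 5)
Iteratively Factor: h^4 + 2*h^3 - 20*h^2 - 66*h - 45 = (h + 3)*(h^3 - h^2 - 17*h - 15) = (h - 5)*(h + 3)*(h^2 + 4*h + 3) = (h - 5)*(h + 3)^2*(h + 1)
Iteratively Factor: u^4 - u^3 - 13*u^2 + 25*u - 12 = (u - 1)*(u^3 - 13*u + 12) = (u - 1)*(u + 4)*(u^2 - 4*u + 3) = (u - 3)*(u - 1)*(u + 4)*(u - 1)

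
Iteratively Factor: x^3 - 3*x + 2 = (x - 1)*(x^2 + x - 2) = (x - 1)*(x + 2)*(x - 1)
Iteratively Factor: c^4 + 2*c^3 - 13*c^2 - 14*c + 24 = (c - 3)*(c^3 + 5*c^2 + 2*c - 8) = (c - 3)*(c + 2)*(c^2 + 3*c - 4) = (c - 3)*(c + 2)*(c + 4)*(c - 1)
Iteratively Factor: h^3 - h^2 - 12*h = (h - 4)*(h^2 + 3*h) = (h - 4)*(h + 3)*(h)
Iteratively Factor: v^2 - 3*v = (v - 3)*(v)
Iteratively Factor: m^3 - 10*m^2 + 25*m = (m)*(m^2 - 10*m + 25) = m*(m - 5)*(m - 5)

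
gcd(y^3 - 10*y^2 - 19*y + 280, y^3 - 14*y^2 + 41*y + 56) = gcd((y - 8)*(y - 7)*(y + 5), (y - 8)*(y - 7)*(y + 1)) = y^2 - 15*y + 56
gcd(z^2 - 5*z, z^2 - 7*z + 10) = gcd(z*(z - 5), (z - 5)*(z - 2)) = z - 5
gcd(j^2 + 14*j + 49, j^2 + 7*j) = j + 7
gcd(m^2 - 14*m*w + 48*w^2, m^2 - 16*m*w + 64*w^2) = -m + 8*w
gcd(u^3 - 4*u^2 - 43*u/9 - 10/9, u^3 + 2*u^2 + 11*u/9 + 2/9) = u^2 + u + 2/9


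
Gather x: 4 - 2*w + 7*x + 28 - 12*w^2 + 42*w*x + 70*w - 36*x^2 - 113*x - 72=-12*w^2 + 68*w - 36*x^2 + x*(42*w - 106) - 40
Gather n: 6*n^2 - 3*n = 6*n^2 - 3*n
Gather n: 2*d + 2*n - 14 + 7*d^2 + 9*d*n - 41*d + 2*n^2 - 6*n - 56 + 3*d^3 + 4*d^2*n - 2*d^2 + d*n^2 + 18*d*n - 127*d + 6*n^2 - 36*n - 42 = 3*d^3 + 5*d^2 - 166*d + n^2*(d + 8) + n*(4*d^2 + 27*d - 40) - 112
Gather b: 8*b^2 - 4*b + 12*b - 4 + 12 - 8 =8*b^2 + 8*b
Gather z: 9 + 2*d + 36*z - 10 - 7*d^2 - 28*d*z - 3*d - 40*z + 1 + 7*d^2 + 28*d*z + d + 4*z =0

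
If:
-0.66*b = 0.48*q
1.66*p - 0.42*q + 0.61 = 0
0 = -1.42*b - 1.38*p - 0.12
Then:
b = 0.41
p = -0.51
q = -0.57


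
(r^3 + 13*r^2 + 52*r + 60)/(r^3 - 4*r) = (r^2 + 11*r + 30)/(r*(r - 2))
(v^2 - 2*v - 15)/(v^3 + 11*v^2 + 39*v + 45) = (v - 5)/(v^2 + 8*v + 15)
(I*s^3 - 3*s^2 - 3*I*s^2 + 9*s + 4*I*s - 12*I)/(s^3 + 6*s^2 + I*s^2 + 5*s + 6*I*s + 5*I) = (I*s^3 - 3*s^2*(1 + I) + s*(9 + 4*I) - 12*I)/(s^3 + s^2*(6 + I) + s*(5 + 6*I) + 5*I)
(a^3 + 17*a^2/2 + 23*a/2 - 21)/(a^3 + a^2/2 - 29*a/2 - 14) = (a^2 + 5*a - 6)/(a^2 - 3*a - 4)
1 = 1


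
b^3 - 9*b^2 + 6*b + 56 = (b - 7)*(b - 4)*(b + 2)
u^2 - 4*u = u*(u - 4)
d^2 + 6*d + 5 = (d + 1)*(d + 5)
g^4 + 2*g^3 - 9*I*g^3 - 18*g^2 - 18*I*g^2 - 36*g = g*(g + 2)*(g - 6*I)*(g - 3*I)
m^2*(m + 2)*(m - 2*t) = m^4 - 2*m^3*t + 2*m^3 - 4*m^2*t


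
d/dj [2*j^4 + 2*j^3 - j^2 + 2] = 2*j*(4*j^2 + 3*j - 1)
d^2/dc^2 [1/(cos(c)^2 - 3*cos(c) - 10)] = (4*sin(c)^4 - 51*sin(c)^2 - 75*cos(c)/4 - 9*cos(3*c)/4 + 9)/(sin(c)^2 + 3*cos(c) + 9)^3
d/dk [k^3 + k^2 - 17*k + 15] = 3*k^2 + 2*k - 17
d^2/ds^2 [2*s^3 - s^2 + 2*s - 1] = 12*s - 2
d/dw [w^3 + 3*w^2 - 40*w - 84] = 3*w^2 + 6*w - 40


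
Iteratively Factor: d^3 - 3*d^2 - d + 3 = (d - 1)*(d^2 - 2*d - 3) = (d - 3)*(d - 1)*(d + 1)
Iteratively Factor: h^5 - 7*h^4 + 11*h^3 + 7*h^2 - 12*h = (h - 3)*(h^4 - 4*h^3 - h^2 + 4*h) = (h - 3)*(h - 1)*(h^3 - 3*h^2 - 4*h) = (h - 4)*(h - 3)*(h - 1)*(h^2 + h) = h*(h - 4)*(h - 3)*(h - 1)*(h + 1)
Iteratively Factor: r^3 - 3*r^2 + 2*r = (r - 1)*(r^2 - 2*r) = r*(r - 1)*(r - 2)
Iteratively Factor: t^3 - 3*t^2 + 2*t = (t - 1)*(t^2 - 2*t) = t*(t - 1)*(t - 2)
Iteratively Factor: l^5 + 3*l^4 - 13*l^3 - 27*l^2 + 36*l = (l + 3)*(l^4 - 13*l^2 + 12*l) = (l + 3)*(l + 4)*(l^3 - 4*l^2 + 3*l) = l*(l + 3)*(l + 4)*(l^2 - 4*l + 3) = l*(l - 1)*(l + 3)*(l + 4)*(l - 3)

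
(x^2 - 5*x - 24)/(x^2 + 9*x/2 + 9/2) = 2*(x - 8)/(2*x + 3)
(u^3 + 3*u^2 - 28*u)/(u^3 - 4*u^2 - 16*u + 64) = u*(u + 7)/(u^2 - 16)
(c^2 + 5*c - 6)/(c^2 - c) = (c + 6)/c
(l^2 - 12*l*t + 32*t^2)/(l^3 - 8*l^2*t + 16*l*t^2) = (-l + 8*t)/(l*(-l + 4*t))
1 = 1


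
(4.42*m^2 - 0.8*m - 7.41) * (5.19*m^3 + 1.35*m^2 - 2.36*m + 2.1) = 22.9398*m^5 + 1.815*m^4 - 49.9691*m^3 + 1.1665*m^2 + 15.8076*m - 15.561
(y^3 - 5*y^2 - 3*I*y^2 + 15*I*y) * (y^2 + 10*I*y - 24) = y^5 - 5*y^4 + 7*I*y^4 + 6*y^3 - 35*I*y^3 - 30*y^2 + 72*I*y^2 - 360*I*y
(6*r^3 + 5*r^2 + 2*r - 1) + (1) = 6*r^3 + 5*r^2 + 2*r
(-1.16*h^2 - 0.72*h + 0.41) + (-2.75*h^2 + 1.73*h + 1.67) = -3.91*h^2 + 1.01*h + 2.08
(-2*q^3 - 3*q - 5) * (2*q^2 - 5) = -4*q^5 + 4*q^3 - 10*q^2 + 15*q + 25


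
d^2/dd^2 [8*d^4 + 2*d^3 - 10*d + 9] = 12*d*(8*d + 1)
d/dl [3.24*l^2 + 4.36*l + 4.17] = 6.48*l + 4.36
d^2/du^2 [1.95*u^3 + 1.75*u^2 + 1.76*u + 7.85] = 11.7*u + 3.5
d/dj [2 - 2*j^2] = -4*j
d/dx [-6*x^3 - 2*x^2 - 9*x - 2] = -18*x^2 - 4*x - 9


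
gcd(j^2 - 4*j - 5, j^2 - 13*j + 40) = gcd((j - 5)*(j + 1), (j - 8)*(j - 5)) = j - 5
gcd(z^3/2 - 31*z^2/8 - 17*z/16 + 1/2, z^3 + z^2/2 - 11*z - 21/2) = 1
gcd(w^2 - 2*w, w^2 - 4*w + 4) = w - 2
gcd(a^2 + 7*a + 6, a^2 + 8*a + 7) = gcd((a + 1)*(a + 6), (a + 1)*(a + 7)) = a + 1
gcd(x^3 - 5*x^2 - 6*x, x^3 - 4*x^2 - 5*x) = x^2 + x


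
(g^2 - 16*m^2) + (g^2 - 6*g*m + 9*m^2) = 2*g^2 - 6*g*m - 7*m^2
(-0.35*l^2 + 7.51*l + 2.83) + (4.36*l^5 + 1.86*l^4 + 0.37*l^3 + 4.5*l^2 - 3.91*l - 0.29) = 4.36*l^5 + 1.86*l^4 + 0.37*l^3 + 4.15*l^2 + 3.6*l + 2.54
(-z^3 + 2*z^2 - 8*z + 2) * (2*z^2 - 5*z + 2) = -2*z^5 + 9*z^4 - 28*z^3 + 48*z^2 - 26*z + 4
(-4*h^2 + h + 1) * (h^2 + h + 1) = -4*h^4 - 3*h^3 - 2*h^2 + 2*h + 1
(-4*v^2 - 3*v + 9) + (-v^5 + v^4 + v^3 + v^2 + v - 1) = -v^5 + v^4 + v^3 - 3*v^2 - 2*v + 8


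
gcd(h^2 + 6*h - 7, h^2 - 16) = 1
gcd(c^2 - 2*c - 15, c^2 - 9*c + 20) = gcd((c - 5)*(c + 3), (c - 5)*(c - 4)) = c - 5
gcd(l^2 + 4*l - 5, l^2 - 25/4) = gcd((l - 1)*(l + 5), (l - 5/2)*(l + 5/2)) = 1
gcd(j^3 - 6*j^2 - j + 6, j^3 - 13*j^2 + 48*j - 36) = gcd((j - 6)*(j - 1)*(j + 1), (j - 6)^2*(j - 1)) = j^2 - 7*j + 6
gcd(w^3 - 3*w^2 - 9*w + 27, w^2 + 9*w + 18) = w + 3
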